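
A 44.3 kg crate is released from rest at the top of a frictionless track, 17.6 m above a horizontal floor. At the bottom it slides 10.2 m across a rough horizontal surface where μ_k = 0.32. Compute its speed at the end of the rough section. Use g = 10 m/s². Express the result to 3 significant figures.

Applying the work–energy principle:
mgh = ½mv² + μ_k m g d
W_f = μ_k mg d = (0.32)(44.3)(10)(10.2) = 1446 J
½mv² = mgh − W_f = 7796.8 − 1446 = 6350.8 J
v = √(2 × 6350.8/44.3) = 16.93 m/s

v = 16.9 m/s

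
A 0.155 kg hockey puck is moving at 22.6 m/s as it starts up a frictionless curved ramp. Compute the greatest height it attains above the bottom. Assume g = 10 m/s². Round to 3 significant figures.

By energy conservation, ½mv² = mgh
h = v²/(2g) = 22.6²/(2 × 10) = 25.54 m

h = 25.5 m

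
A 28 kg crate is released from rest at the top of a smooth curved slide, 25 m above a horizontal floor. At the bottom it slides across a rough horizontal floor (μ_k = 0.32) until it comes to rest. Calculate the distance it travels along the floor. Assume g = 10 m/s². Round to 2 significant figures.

Energy bookkeeping (friction removes W_f = μ_k N d):
At rest all PE has been dissipated by friction: mgh = μ_k m g d
d = h/μ_k = 25/0.32 = 78.12 m

d = 78 m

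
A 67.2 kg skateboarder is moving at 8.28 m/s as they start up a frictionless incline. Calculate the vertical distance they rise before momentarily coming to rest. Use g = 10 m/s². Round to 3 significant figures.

Setting KE at the bottom equal to PE gained: ½mv² = mgh
h = v²/(2g) = 8.28²/(2 × 10) = 3.428 m

h = 3.43 m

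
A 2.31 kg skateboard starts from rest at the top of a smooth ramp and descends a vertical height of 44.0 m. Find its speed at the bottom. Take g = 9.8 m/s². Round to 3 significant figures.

v = 29.4 m/s

By conservation of mechanical energy, mgh = ½mv²
The mass cancels from both sides.
v = √(2gh) = √(2 × 9.8 × 44.0) = √862.40 = 29.37 m/s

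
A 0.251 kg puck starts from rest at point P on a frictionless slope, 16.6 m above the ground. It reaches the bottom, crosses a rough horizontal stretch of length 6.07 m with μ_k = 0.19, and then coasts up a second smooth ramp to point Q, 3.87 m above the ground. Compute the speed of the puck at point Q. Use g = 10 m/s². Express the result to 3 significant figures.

v = 15.2 m/s

Energy at P: mgh₁ = (0.251)(10)(16.6) = 41.666 J
Friction loss: W_f = μ_k mg d = 2.895 J
At Q: ½mv² + mgh₂ = mgh₁ − W_f
½mv² = 41.666 − 2.895 − 9.7137 = 29.058 J
v = √(2 × 29.058/0.251) = 15.22 m/s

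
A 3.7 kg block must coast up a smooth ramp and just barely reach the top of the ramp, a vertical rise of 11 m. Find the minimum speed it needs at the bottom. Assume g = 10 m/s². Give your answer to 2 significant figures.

At the top it is momentarily at rest, so all KE converts to PE: ½mv² = mgh
v = √(2gh) = √(2 × 10 × 11) = 14.83 m/s

v = 15 m/s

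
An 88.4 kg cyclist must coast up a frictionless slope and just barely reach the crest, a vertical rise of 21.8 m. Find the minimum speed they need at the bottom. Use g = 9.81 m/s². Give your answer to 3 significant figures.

At the top they are momentarily at rest, so all KE converts to PE: ½mv² = mgh
v = √(2gh) = √(2 × 9.81 × 21.8) = 20.68 m/s

v = 20.7 m/s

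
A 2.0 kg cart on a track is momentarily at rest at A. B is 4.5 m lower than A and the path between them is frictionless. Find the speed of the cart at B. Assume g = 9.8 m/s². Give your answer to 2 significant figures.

v = 9.4 m/s

By conservation of mechanical energy, mgh = ½mv²
The mass cancels from both sides.
v = √(2gh) = √(2 × 9.8 × 4.5) = √88.200 = 9.391 m/s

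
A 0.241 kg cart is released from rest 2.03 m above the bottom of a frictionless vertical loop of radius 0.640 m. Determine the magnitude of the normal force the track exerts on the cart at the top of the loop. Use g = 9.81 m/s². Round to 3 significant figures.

Energy from release to top (height 2r): mgh = ½mv_top² + mg(2r)
v_top² = 2g(h − 2r) = 2(9.81)(2.03 − 1.280) = 14.715 m²/s²
At the top, both N and weight point toward the centre: N + mg = mv_top²/r
N = m(v_top²/r − g) = 0.241(14.715/0.640 − 9.81) = 3.177 N

N = 3.18 N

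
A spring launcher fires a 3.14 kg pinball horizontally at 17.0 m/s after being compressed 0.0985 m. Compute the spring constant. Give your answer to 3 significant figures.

k = 93500 N/m

Spring PE at full compression equals KE at release: ½kx² = ½mv²
k = mv²/x² = (3.14)(17.0)²/(0.0985)² = 93531 N/m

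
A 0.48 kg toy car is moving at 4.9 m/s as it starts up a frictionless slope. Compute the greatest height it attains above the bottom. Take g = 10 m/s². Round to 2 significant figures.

Setting KE at the bottom equal to PE gained: ½mv² = mgh
h = v²/(2g) = 4.9²/(2 × 10) = 1.201 m

h = 1.2 m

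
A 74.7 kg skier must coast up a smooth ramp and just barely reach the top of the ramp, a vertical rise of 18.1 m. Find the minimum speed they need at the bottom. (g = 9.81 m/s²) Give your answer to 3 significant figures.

v = 18.8 m/s

At the top they are momentarily at rest, so all KE converts to PE: ½mv² = mgh
v = √(2gh) = √(2 × 9.81 × 18.1) = 18.84 m/s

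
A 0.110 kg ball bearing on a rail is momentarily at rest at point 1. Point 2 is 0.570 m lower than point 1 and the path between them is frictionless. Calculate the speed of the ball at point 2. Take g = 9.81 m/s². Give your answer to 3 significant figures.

Energy conservation between the two points: mgh = ½mv²
The mass cancels from both sides.
v = √(2gh) = √(2 × 9.81 × 0.570) = √11.183 = 3.344 m/s

v = 3.34 m/s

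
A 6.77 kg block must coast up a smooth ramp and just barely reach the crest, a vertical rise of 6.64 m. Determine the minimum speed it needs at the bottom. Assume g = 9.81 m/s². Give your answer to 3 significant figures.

At the top it is momentarily at rest, so all KE converts to PE: ½mv² = mgh
v = √(2gh) = √(2 × 9.81 × 6.64) = 11.41 m/s

v = 11.4 m/s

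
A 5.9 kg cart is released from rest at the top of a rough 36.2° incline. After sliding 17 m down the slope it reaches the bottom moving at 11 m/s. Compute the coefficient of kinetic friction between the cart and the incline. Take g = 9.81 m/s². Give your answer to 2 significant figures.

μ_k = 0.28

Energy balance down the incline: mg L sinθ − ½mv² = μ_k (mg cosθ) L
mgL sinθ = 581.12 J; ½mv² = 356.95 J
W_f = 581.12 − 356.95 = 224.2 J
μ_k = W_f/(mg cosθ · L) = 224.2/(46.71 × 17) = 0.2823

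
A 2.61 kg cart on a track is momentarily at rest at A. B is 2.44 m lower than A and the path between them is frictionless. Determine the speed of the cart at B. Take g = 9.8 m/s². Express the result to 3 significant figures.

By conservation of mechanical energy, mgh = ½mv²
v = √(2gh) = √(2 × 9.8 × 2.44) = √47.824 = 6.915 m/s

v = 6.92 m/s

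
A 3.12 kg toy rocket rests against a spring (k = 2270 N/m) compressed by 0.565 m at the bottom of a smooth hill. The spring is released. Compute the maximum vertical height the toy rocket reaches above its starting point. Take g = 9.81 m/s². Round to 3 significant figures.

All spring PE becomes gravitational PE at the highest point: ½kx² = mgh
h = kx²/(2mg) = (2270)(0.565)²/(2 × 3.12 × 9.81) = 11.84 m

h = 11.8 m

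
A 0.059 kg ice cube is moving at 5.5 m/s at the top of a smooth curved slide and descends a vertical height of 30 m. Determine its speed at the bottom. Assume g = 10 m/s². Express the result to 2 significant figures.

Mechanical energy is conserved (no friction): ½mv₀² + mgh = ½mv²
v² = v₀² + 2gh = (5.5)² + 2(10)(30) = 630.25
v = √630.25 = 25.10 m/s

v = 25 m/s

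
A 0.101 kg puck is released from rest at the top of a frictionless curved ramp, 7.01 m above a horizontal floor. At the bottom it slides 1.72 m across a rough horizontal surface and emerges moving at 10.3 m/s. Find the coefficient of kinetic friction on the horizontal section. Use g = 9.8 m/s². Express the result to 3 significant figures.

Energy bookkeeping (friction removes W_f = μ_k N d):
mgh = ½mv² + μ_k m g d
mgh = 6.9385 J; ½mv² = 5.3575 J
W_f = 6.9385 − 5.3575 = 1.581 J
μ_k = W_f/(mg·d) = 1.581/(0.9898 × 1.72) = 0.9286

μ_k = 0.929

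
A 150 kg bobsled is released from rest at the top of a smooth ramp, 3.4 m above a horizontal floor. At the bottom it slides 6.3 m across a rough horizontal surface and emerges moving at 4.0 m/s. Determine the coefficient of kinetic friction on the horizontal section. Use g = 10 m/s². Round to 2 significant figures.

Energy at the top = energy at the end + work done against friction:
mgh = ½mv² + μ_k m g d
mgh = 5100.0 J; ½mv² = 1200.0 J
W_f = 5100.0 − 1200.0 = 3900 J
μ_k = W_f/(mg·d) = 3900/(1500 × 6.3) = 0.4127

μ_k = 0.41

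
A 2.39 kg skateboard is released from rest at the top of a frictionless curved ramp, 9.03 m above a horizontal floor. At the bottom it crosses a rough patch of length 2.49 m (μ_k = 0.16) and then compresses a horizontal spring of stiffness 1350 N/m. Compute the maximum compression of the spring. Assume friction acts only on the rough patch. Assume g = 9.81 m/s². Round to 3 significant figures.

Initial energy: E₁ = mgh = (2.39)(9.81)(9.03) = 211.72 J
Friction removes W_f = μ_k mg d = (0.16)(2.39)(9.81)(2.49) = 9.341 J
Energy reaching the spring: E = 211.72 − 9.341 = 202.38 J
At max compression ½kx² = E ⇒ x = √(2E/k) = √(2 × 202.38/1350) = 0.5476 m

x = 0.548 m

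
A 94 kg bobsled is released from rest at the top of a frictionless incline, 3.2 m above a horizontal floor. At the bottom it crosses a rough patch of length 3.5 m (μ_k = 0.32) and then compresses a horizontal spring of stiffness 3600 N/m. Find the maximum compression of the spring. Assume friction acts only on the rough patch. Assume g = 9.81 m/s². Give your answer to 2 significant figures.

Initial energy: E₁ = mgh = (94)(9.81)(3.2) = 2950.8 J
Friction removes W_f = μ_k mg d = (0.32)(94)(9.81)(3.5) = 1033 J
Energy reaching the spring: E = 2950.8 − 1033 = 1918.1 J
At max compression ½kx² = E ⇒ x = √(2E/k) = √(2 × 1918.1/3600) = 1.032 m

x = 1.0 m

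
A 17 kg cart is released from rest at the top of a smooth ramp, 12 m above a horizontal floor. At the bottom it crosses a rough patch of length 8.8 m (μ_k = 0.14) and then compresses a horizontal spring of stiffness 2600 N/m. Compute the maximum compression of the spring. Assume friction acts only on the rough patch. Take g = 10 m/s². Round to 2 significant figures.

x = 1.2 m

Initial energy: E₁ = mgh = (17)(10)(12) = 2040.0 J
Friction removes W_f = μ_k mg d = (0.14)(17)(10)(8.8) = 209.4 J
Energy reaching the spring: E = 2040.0 − 209.4 = 1830.6 J
At max compression ½kx² = E ⇒ x = √(2E/k) = √(2 × 1830.6/2600) = 1.187 m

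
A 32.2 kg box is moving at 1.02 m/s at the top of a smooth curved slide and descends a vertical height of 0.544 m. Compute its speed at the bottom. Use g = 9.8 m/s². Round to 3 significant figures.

By conservation of mechanical energy, ½mv₀² + mgh = ½mv²
v² = v₀² + 2gh = (1.02)² + 2(9.8)(0.544) = 11.703
v = √11.703 = 3.421 m/s

v = 3.42 m/s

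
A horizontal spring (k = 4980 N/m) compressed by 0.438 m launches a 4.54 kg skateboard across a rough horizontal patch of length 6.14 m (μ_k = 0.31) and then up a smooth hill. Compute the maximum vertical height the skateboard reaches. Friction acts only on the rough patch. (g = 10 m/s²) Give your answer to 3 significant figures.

h = 8.62 m

Spring energy: E₀ = ½kx² = ½(4980)(0.438)² = 477.69 J
Friction: W_f = μ_k mg d = (0.31)(4.54)(10)(6.14) = 86.41 J
Energy at base of ramp: E = 477.69 − 86.41 = 391.28 J
At max height all remaining energy is PE: mgh = E ⇒ h = E/(mg) = 391.28/(4.54 × 10) = 8.618 m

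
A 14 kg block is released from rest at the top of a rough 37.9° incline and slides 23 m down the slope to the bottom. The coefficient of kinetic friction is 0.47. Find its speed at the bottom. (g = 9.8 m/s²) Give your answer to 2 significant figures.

v = 10 m/s

Taking the bottom as reference, mgh = ½mv² + μ_k N L with h = L sinθ, N = mg cosθ:
mgh = mgL sinθ = (14)(9.8)(23)sin37.9° = 1938.4 J
W_f = μ_k mg cosθ · L = (0.47)(14)(9.8)cos37.9°·23 = 1170 J
½mv² = 1938.4 − 1170 = 768.12 J
v = √(2 × 768.12/14) = 10.48 m/s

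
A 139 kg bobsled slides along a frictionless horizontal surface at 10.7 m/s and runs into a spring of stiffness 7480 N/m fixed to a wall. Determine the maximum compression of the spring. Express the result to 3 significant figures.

All KE is stored as spring PE at maximum compression: ½mv² = ½kx²
x = v√(m/k) = 10.7 × √(139/7480) = 1.459 m

x = 1.46 m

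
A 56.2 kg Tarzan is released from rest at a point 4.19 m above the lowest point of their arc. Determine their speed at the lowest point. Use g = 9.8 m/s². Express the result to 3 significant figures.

v = 9.06 m/s

By conservation of mechanical energy, mgh = ½mv²
The mass cancels from both sides.
v = √(2gh) = √(2 × 9.8 × 4.19) = √82.124 = 9.062 m/s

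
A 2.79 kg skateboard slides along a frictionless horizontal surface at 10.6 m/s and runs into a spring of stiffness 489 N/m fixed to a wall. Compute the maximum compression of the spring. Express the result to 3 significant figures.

Conservation of energy between contact and max compression: ½mv² = ½kx²
x = v√(m/k) = 10.6 × √(2.79/489) = 0.8007 m

x = 0.801 m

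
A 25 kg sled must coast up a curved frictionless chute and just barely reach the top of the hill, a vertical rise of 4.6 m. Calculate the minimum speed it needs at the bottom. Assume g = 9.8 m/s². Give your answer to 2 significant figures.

At the top it is momentarily at rest, so all KE converts to PE: ½mv² = mgh
v = √(2gh) = √(2 × 9.8 × 4.6) = 9.495 m/s

v = 9.5 m/s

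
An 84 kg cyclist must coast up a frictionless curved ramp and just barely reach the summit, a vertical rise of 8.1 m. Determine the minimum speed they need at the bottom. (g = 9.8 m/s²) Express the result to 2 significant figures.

v = 13 m/s

At the top they are momentarily at rest, so all KE converts to PE: ½mv² = mgh
v = √(2gh) = √(2 × 9.8 × 8.1) = 12.60 m/s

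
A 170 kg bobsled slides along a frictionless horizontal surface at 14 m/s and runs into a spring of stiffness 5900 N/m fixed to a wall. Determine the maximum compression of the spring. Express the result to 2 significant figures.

Conservation of energy between contact and max compression: ½mv² = ½kx²
x = v√(m/k) = 14 × √(170/5900) = 2.376 m

x = 2.4 m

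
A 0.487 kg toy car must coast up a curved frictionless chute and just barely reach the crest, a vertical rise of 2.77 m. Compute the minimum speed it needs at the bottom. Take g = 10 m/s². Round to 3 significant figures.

At the top it is momentarily at rest, so all KE converts to PE: ½mv² = mgh
v = √(2gh) = √(2 × 10 × 2.77) = 7.443 m/s

v = 7.44 m/s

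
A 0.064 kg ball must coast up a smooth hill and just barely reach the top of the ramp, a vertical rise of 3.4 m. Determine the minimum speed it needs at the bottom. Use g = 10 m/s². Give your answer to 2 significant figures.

At the top it is momentarily at rest, so all KE converts to PE: ½mv² = mgh
v = √(2gh) = √(2 × 10 × 3.4) = 8.246 m/s

v = 8.2 m/s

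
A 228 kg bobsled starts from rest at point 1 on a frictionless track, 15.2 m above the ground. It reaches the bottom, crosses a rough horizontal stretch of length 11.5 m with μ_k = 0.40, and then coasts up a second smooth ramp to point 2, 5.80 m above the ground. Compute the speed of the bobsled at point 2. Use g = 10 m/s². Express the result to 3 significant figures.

Energy at 1: mgh₁ = (228)(10)(15.2) = 34656 J
Friction loss: W_f = μ_k mg d = 10488 J
At 2: ½mv² + mgh₂ = mgh₁ − W_f
½mv² = 34656 − 10488 − 13224 = 10944 J
v = √(2 × 10944/228) = 9.798 m/s

v = 9.80 m/s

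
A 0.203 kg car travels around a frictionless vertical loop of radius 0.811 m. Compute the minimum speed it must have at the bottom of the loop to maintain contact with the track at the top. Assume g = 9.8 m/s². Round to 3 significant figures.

v = 6.30 m/s

At the top: mg = mv_top²/r ⇒ v_top² = gr = 7.948 m²/s²
Energy from bottom to top (height 2r): ½mv_bot² = ½mv_top² + mg(2r)
v_bot² = gr + 4gr = 5gr = 39.74
v_bot = √(5gr) = 6.304 m/s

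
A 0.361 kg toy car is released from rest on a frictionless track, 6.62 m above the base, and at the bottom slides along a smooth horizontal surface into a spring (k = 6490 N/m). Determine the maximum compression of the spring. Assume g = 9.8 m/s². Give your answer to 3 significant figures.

x = 0.0850 m

At max compression the car is momentarily at rest: mgh = ½kx²
x = √(2mgh/k) = √(2 × 0.361 × 9.8 × 6.62 / 6490) = 0.08495 m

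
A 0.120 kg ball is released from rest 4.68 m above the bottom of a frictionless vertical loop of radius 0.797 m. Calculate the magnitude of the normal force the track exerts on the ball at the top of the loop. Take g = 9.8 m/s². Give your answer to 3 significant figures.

N = 7.93 N

Energy from release to top (height 2r): mgh = ½mv_top² + mg(2r)
v_top² = 2g(h − 2r) = 2(9.8)(4.68 − 1.594) = 60.486 m²/s²
At the top, both N and weight point toward the centre: N + mg = mv_top²/r
N = m(v_top²/r − g) = 0.120(60.486/0.797 − 9.8) = 7.931 N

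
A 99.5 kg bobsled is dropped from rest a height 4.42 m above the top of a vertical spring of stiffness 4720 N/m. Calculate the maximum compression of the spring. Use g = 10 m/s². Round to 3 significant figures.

x = 1.59 m

Take the reference level at the top of the uncompressed spring. At max compression the bobsled has fallen H + x and is momentarily at rest:
mg(H + x) = ½kx²
½(4720)x² − (99.5)(10)x − (99.5)(10)(4.42) = 0
2360x² − 995.0x − 4398 = 0
x = [995.0 + √(990025 + 4.1516e+07)]/(2 × 2360) = 1.592 m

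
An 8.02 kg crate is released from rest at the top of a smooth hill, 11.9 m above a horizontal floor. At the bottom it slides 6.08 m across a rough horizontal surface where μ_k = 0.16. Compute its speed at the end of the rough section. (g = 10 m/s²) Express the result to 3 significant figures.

Energy bookkeeping (friction removes W_f = μ_k N d):
mgh = ½mv² + μ_k m g d
W_f = μ_k mg d = (0.16)(8.02)(10)(6.08) = 78.02 J
½mv² = mgh − W_f = 954.38 − 78.02 = 876.36 J
v = √(2 × 876.36/8.02) = 14.78 m/s

v = 14.8 m/s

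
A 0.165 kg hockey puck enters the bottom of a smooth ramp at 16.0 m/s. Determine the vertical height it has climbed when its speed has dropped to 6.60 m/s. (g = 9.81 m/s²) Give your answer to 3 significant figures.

Energy balance between the two points: ½mv₁² = ½mv₂² + mgh
h = (v₁² − v₂²)/(2g) = (16.0² − 6.60²)/(2 × 9.81) = 10.83 m

h = 10.8 m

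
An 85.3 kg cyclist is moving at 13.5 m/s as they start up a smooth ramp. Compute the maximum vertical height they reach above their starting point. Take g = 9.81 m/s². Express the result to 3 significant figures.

h = 9.29 m

Setting KE at the bottom equal to PE gained: ½mv² = mgh
h = v²/(2g) = 13.5²/(2 × 9.81) = 9.289 m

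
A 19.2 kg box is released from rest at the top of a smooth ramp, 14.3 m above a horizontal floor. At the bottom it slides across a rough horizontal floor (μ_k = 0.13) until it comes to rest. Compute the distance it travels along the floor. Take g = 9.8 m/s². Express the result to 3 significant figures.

d = 110 m

Energy at the top = energy at the end + work done against friction:
At rest all PE has been dissipated by friction: mgh = μ_k m g d
d = h/μ_k = 14.3/0.13 = 110.0 m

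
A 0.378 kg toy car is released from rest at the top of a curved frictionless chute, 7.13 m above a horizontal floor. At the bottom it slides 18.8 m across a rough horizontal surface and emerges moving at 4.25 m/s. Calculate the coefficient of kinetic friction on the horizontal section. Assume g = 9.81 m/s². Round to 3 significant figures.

μ_k = 0.330

Energy at the top = energy at the end + work done against friction:
mgh = ½mv² + μ_k m g d
mgh = 26.439 J; ½mv² = 3.4138 J
W_f = 26.439 − 3.4138 = 23.03 J
μ_k = W_f/(mg·d) = 23.03/(3.708 × 18.8) = 0.3303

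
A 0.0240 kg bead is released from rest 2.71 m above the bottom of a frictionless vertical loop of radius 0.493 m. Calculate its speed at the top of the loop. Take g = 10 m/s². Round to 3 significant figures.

v = 5.87 m/s

Energy conservation: mgh = ½mv_top² + mg(2r)
v_top² = 2g(h − 2r) = 2(10)(2.71 − 0.9860) = 34.48
v_top = 5.872 m/s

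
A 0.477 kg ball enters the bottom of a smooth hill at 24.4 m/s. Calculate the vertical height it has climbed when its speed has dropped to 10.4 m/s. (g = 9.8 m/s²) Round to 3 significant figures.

Conservation of energy: ½mv₁² = ½mv₂² + mgh
h = (v₁² − v₂²)/(2g) = (24.4² − 10.4²)/(2 × 9.8) = 24.86 m

h = 24.9 m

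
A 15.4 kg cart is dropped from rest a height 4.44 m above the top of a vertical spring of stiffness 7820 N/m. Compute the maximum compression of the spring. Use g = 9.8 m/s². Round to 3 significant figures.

x = 0.434 m

Let x be the compression. The total drop is H + x, and the cart is instantaneously at rest at max compression, so energy conservation gives:
mg(H + x) = ½kx²
½(7820)x² − (15.4)(9.8)x − (15.4)(9.8)(4.44) = 0
3910x² − 150.9x − 670.1 = 0
x = [150.9 + √(22777 + 1.0480e+07)]/(2 × 3910) = 0.4337 m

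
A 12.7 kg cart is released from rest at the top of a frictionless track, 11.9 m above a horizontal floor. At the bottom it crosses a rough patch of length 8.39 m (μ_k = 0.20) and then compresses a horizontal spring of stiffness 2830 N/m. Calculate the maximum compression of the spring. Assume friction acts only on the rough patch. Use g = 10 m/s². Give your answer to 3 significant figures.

x = 0.958 m

Initial energy: E₁ = mgh = (12.7)(10)(11.9) = 1511.3 J
Friction removes W_f = μ_k mg d = (0.20)(12.7)(10)(8.39) = 213.1 J
Energy reaching the spring: E = 1511.3 − 213.1 = 1298.2 J
At max compression ½kx² = E ⇒ x = √(2E/k) = √(2 × 1298.2/2830) = 0.9578 m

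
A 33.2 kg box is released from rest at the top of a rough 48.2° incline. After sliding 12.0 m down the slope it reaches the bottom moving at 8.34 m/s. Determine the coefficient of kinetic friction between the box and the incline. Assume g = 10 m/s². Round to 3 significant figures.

mgh = ½mv² + μ_k (mg cosθ) L, with h = L sinθ
mgL sinθ = 2970.0 J; ½mv² = 1154.6 J
W_f = 2970.0 − 1154.6 = 1815 J
μ_k = W_f/(mg cosθ · L) = 1815/(221.3 × 12.0) = 0.6836

μ_k = 0.684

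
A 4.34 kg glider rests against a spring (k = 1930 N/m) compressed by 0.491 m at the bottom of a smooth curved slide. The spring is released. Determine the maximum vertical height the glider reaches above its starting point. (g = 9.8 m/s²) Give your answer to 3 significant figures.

h = 5.47 m

All spring PE becomes gravitational PE at the highest point: ½kx² = mgh
h = kx²/(2mg) = (1930)(0.491)²/(2 × 4.34 × 9.8) = 5.470 m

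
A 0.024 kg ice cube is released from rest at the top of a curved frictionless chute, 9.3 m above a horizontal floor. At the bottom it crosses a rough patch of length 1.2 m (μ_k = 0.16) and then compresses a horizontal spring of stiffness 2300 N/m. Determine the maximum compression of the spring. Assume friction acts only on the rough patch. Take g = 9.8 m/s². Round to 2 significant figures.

Initial energy: E₁ = mgh = (0.024)(9.8)(9.3) = 2.1874 J
Friction removes W_f = μ_k mg d = (0.16)(0.024)(9.8)(1.2) = 0.04516 J
Energy reaching the spring: E = 2.1874 − 0.04516 = 2.1422 J
At max compression ½kx² = E ⇒ x = √(2E/k) = √(2 × 2.1422/2300) = 0.04316 m

x = 0.043 m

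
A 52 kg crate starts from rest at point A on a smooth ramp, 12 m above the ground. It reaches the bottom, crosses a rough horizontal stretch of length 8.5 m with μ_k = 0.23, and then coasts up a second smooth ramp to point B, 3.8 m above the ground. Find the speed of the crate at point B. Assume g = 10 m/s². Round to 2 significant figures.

v = 11 m/s

Energy at A: mgh₁ = (52)(10)(12) = 6240.0 J
Friction loss: W_f = μ_k mg d = 1017 J
At B: ½mv² + mgh₂ = mgh₁ − W_f
½mv² = 6240.0 − 1017 − 1976.0 = 3247.4 J
v = √(2 × 3247.4/52) = 11.18 m/s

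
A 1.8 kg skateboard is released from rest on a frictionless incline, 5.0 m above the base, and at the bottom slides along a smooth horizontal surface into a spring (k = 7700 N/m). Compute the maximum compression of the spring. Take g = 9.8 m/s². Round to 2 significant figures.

x = 0.15 m

Energy conservation (no friction) from release to max compression: mgh = ½kx²
x = √(2mgh/k) = √(2 × 1.8 × 9.8 × 5.0 / 7700) = 0.1514 m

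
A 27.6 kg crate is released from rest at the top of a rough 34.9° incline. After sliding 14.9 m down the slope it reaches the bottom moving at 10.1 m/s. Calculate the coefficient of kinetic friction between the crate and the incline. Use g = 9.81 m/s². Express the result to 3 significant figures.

Energy balance down the incline: mg L sinθ − ½mv² = μ_k (mg cosθ) L
mgL sinθ = 2308.2 J; ½mv² = 1407.7 J
W_f = 2308.2 − 1407.7 = 900.4 J
μ_k = W_f/(mg cosθ · L) = 900.4/(222.1 × 14.9) = 0.2721

μ_k = 0.272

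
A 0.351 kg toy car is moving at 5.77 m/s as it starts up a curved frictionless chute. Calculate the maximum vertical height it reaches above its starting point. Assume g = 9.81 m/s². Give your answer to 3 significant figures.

h = 1.70 m

By energy conservation, ½mv² = mgh
h = v²/(2g) = 5.77²/(2 × 9.81) = 1.697 m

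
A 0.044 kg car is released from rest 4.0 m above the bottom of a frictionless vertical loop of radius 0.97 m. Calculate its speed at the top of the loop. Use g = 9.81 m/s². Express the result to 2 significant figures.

Energy conservation: mgh = ½mv_top² + mg(2r)
v_top² = 2g(h − 2r) = 2(9.81)(4.0 − 1.940) = 40.42
v_top = 6.357 m/s

v = 6.4 m/s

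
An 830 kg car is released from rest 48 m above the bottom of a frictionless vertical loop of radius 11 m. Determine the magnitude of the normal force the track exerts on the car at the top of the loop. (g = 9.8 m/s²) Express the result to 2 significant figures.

N = 30000 N

Energy from release to top (height 2r): mgh = ½mv_top² + mg(2r)
v_top² = 2g(h − 2r) = 2(9.8)(48 − 22.00) = 509.60 m²/s²
At the top, both N and weight point toward the centre: N + mg = mv_top²/r
N = m(v_top²/r − g) = 830(509.60/11 − 9.8) = 30318 N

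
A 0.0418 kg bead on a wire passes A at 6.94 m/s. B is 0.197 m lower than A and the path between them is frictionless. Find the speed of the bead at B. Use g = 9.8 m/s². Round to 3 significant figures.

v = 7.21 m/s

Equating total energy at the two states: ½mv₀² + mgh = ½mv²
v² = v₀² + 2gh = (6.94)² + 2(9.8)(0.197) = 52.025
v = √52.025 = 7.213 m/s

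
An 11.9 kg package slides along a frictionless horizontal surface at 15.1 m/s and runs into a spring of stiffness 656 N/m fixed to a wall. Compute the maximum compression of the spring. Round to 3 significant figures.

x = 2.03 m

At max compression the package is momentarily at rest: ½mv² = ½kx²
x = v√(m/k) = 15.1 × √(11.9/656) = 2.034 m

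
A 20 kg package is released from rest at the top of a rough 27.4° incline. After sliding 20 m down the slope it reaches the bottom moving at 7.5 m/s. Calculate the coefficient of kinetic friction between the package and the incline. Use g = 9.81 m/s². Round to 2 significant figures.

The energy dissipated by friction is the PE lost minus the KE gained:
mgL sinθ = 1805.8 J; ½mv² = 562.50 J
W_f = 1805.8 − 562.50 = 1243 J
μ_k = W_f/(mg cosθ · L) = 1243/(174.2 × 20) = 0.3569

μ_k = 0.36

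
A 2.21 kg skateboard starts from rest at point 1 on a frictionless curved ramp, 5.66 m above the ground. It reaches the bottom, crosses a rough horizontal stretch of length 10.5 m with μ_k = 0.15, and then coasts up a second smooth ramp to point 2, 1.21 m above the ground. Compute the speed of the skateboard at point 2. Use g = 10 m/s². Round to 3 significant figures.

Energy at 1: mgh₁ = (2.21)(10)(5.66) = 125.09 J
Friction loss: W_f = μ_k mg d = 34.81 J
At 2: ½mv² + mgh₂ = mgh₁ − W_f
½mv² = 125.09 − 34.81 − 26.741 = 63.538 J
v = √(2 × 63.538/2.21) = 7.583 m/s

v = 7.58 m/s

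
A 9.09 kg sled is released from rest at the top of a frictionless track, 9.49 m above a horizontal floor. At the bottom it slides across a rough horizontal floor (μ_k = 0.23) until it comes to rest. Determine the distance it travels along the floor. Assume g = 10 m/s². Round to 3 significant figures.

Applying the work–energy principle:
At rest all PE has been dissipated by friction: mgh = μ_k m g d
d = h/μ_k = 9.49/0.23 = 41.26 m

d = 41.3 m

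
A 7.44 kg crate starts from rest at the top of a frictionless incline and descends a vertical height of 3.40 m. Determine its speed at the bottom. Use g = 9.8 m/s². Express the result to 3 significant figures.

v = 8.16 m/s

Equating total energy at the two states: mgh = ½mv²
The mass cancels from both sides.
v = √(2gh) = √(2 × 9.8 × 3.40) = √66.640 = 8.163 m/s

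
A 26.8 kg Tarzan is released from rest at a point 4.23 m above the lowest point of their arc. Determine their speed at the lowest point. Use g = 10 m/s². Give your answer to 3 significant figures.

Energy conservation between the two points: mgh = ½mv²
v = √(2gh) = √(2 × 10 × 4.23) = √84.600 = 9.198 m/s

v = 9.20 m/s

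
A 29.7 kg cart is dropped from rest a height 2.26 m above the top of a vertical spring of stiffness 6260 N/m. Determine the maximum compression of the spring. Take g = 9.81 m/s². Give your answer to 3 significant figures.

x = 0.508 m

Measuring PE from the top of the relaxed spring, at max compression the cart has dropped H + x with zero KE, so:
mg(H + x) = ½kx²
½(6260)x² − (29.7)(9.81)x − (29.7)(9.81)(2.26) = 0
3130x² − 291.4x − 658.5 = 0
x = [291.4 + √(84889 + 8.2440e+06)]/(2 × 3130) = 0.5076 m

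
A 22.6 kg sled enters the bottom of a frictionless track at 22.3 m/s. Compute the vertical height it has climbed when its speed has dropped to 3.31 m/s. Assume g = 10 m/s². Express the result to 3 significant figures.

Energy balance between the two points: ½mv₁² = ½mv₂² + mgh
h = (v₁² − v₂²)/(2g) = (22.3² − 3.31²)/(2 × 10) = 24.32 m

h = 24.3 m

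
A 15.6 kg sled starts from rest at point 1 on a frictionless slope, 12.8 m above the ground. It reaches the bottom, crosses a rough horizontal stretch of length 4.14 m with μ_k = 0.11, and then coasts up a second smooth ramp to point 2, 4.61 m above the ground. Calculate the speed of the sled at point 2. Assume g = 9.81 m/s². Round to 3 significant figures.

Energy at 1: mgh₁ = (15.6)(9.81)(12.8) = 1958.9 J
Friction loss: W_f = μ_k mg d = 69.69 J
At 2: ½mv² + mgh₂ = mgh₁ − W_f
½mv² = 1958.9 − 69.69 − 705.50 = 1183.7 J
v = √(2 × 1183.7/15.6) = 12.32 m/s

v = 12.3 m/s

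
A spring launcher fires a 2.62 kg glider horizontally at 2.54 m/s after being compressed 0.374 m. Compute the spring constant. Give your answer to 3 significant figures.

½kx² = ½mv²
k = mv²/x² = (2.62)(2.54)²/(0.374)² = 120.8 N/m

k = 121 N/m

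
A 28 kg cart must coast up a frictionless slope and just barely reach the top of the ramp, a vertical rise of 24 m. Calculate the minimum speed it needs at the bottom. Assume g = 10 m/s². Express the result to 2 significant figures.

v = 22 m/s

At the top it is momentarily at rest, so all KE converts to PE: ½mv² = mgh
v = √(2gh) = √(2 × 10 × 24) = 21.91 m/s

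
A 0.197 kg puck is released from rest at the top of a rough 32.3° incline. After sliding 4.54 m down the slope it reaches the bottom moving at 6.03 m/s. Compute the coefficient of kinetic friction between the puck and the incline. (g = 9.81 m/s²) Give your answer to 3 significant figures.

μ_k = 0.149

mgh = ½mv² + μ_k (mg cosθ) L, with h = L sinθ
mgL sinθ = 4.6883 J; ½mv² = 3.5815 J
W_f = 4.6883 − 3.5815 = 1.107 J
μ_k = W_f/(mg cosθ · L) = 1.107/(1.634 × 4.54) = 0.1492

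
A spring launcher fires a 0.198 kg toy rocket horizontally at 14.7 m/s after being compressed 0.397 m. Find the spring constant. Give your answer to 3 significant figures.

k = 271 N/m

½kx² = ½mv²
k = mv²/x² = (0.198)(14.7)²/(0.397)² = 271.5 N/m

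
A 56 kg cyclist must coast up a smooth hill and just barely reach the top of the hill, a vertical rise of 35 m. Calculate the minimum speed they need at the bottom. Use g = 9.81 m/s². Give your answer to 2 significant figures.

v = 26 m/s

At the top they are momentarily at rest, so all KE converts to PE: ½mv² = mgh
v = √(2gh) = √(2 × 9.81 × 35) = 26.20 m/s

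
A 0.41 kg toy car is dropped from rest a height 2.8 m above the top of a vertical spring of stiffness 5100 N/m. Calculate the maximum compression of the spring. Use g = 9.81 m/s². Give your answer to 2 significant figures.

Take the reference level at the top of the uncompressed spring. At max compression the car has fallen H + x and is momentarily at rest:
mg(H + x) = ½kx²
½(5100)x² − (0.41)(9.81)x − (0.41)(9.81)(2.8) = 0
2550x² − 4.022x − 11.26 = 0
x = [4.022 + √(16.18 + 114871)]/(2 × 2550) = 0.06725 m

x = 0.067 m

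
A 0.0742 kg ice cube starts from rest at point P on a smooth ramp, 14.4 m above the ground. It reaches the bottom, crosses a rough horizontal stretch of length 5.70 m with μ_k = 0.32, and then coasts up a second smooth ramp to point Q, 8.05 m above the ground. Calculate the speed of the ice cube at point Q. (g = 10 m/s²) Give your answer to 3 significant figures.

Energy at P: mgh₁ = (0.0742)(10)(14.4) = 10.685 J
Friction loss: W_f = μ_k mg d = 1.353 J
At Q: ½mv² + mgh₂ = mgh₁ − W_f
½mv² = 10.685 − 1.353 − 5.9731 = 3.3583 J
v = √(2 × 3.3583/0.0742) = 9.514 m/s

v = 9.51 m/s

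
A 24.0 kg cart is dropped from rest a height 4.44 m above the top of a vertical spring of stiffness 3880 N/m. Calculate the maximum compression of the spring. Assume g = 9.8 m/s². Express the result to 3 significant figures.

Measuring PE from the top of the relaxed spring, at max compression the cart has dropped H + x with zero KE, so:
mg(H + x) = ½kx²
½(3880)x² − (24.0)(9.8)x − (24.0)(9.8)(4.44) = 0
1940x² − 235.2x − 1044 = 0
x = [235.2 + √(55319 + 8.1037e+06)]/(2 × 1940) = 0.7968 m

x = 0.797 m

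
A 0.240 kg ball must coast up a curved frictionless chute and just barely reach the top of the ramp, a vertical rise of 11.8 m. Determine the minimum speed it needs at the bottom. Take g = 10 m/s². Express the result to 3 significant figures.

v = 15.4 m/s

At the top it is momentarily at rest, so all KE converts to PE: ½mv² = mgh
v = √(2gh) = √(2 × 10 × 11.8) = 15.36 m/s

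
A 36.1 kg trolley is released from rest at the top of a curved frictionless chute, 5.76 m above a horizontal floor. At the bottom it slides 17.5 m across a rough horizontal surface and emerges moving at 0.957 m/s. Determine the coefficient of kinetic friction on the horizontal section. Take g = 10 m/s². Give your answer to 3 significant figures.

μ_k = 0.327

Applying the work–energy principle:
mgh = ½mv² + μ_k m g d
mgh = 2079.4 J; ½mv² = 16.531 J
W_f = 2079.4 − 16.531 = 2063 J
μ_k = W_f/(mg·d) = 2063/(361.0 × 17.5) = 0.3265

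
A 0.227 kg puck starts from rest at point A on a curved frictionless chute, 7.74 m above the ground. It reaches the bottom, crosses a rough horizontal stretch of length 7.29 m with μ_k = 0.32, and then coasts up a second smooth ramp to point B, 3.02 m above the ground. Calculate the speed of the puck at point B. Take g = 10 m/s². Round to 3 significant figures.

Energy at A: mgh₁ = (0.227)(10)(7.74) = 17.570 J
Friction loss: W_f = μ_k mg d = 5.295 J
At B: ½mv² + mgh₂ = mgh₁ − W_f
½mv² = 17.570 − 5.295 − 6.8554 = 5.4189 J
v = √(2 × 5.4189/0.227) = 6.910 m/s

v = 6.91 m/s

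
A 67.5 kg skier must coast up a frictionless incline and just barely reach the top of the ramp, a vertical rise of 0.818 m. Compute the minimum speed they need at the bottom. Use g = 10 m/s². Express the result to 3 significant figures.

v = 4.04 m/s

At the top they are momentarily at rest, so all KE converts to PE: ½mv² = mgh
v = √(2gh) = √(2 × 10 × 0.818) = 4.045 m/s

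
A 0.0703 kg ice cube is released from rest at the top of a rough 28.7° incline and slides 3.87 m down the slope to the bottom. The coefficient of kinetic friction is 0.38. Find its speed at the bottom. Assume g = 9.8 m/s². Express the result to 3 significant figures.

v = 3.34 m/s

Work–energy: mg(L sinθ) − μ_k(mg cosθ)L = ½mv²
mgh = mgL sinθ = (0.0703)(9.8)(3.87)sin28.7° = 1.2804 J
W_f = μ_k mg cosθ · L = (0.38)(0.0703)(9.8)cos28.7°·3.87 = 0.8887 J
½mv² = 1.2804 − 0.8887 = 0.39169 J
v = √(2 × 0.39169/0.0703) = 3.338 m/s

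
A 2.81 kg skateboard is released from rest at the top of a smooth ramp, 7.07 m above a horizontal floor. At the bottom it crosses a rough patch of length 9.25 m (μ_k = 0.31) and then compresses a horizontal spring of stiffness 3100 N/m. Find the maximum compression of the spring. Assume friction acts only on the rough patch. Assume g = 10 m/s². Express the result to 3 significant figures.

Initial energy: E₁ = mgh = (2.81)(10)(7.07) = 198.67 J
Friction removes W_f = μ_k mg d = (0.31)(2.81)(10)(9.25) = 80.58 J
Energy reaching the spring: E = 198.67 − 80.58 = 118.09 J
At max compression ½kx² = E ⇒ x = √(2E/k) = √(2 × 118.09/3100) = 0.2760 m

x = 0.276 m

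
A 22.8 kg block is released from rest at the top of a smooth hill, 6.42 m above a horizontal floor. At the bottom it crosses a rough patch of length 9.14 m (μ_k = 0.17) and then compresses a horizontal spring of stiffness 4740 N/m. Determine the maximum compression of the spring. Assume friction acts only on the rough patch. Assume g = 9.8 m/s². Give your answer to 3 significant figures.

Initial energy: E₁ = mgh = (22.8)(9.8)(6.42) = 1434.5 J
Friction removes W_f = μ_k mg d = (0.17)(22.8)(9.8)(9.14) = 347.2 J
Energy reaching the spring: E = 1434.5 − 347.2 = 1087.3 J
At max compression ½kx² = E ⇒ x = √(2E/k) = √(2 × 1087.3/4740) = 0.6773 m

x = 0.677 m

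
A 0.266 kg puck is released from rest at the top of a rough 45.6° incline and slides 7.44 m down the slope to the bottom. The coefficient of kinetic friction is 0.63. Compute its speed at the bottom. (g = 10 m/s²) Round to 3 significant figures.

Taking the bottom as reference, mgh = ½mv² + μ_k N L with h = L sinθ, N = mg cosθ:
mgh = mgL sinθ = (0.266)(10)(7.44)sin45.6° = 14.140 J
W_f = μ_k mg cosθ · L = (0.63)(0.266)(10)cos45.6°·7.44 = 8.723 J
½mv² = 14.140 − 8.723 = 5.4163 J
v = √(2 × 5.4163/0.266) = 6.382 m/s

v = 6.38 m/s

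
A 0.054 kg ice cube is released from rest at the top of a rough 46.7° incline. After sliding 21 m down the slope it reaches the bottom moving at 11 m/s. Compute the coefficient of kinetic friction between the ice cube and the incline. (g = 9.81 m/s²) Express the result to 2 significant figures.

The energy dissipated by friction is the PE lost minus the KE gained:
mgL sinθ = 8.0961 J; ½mv² = 3.2670 J
W_f = 8.0961 − 3.2670 = 4.829 J
μ_k = W_f/(mg cosθ · L) = 4.829/(0.3633 × 21) = 0.6330

μ_k = 0.63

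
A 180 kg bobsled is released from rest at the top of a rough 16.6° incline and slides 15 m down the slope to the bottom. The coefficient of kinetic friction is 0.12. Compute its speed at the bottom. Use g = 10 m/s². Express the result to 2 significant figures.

Work–energy: mg(L sinθ) − μ_k(mg cosθ)L = ½mv²
mgh = mgL sinθ = (180)(10)(15)sin16.6° = 7713.6 J
W_f = μ_k mg cosθ · L = (0.12)(180)(10)cos16.6°·15 = 3105 J
½mv² = 7713.6 − 3105 = 4608.6 J
v = √(2 × 4608.6/180) = 7.156 m/s

v = 7.2 m/s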